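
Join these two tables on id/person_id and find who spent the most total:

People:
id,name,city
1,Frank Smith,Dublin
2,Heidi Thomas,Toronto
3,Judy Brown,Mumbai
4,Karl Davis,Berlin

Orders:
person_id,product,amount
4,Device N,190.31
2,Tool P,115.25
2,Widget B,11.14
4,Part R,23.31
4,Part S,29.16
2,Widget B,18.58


Join on: people.id = orders.person_id

Joined rows:
  Karl Davis (Berlin) bought Device N for $190.31
  Heidi Thomas (Toronto) bought Tool P for $115.25
  Heidi Thomas (Toronto) bought Widget B for $11.14
  Karl Davis (Berlin) bought Part R for $23.31
  Karl Davis (Berlin) bought Part S for $29.16
  Heidi Thomas (Toronto) bought Widget B for $18.58

Total per person:
  Karl Davis: $242.78
  Heidi Thomas: $144.97

Top spender: Karl Davis ($242.78)

Karl Davis ($242.78)


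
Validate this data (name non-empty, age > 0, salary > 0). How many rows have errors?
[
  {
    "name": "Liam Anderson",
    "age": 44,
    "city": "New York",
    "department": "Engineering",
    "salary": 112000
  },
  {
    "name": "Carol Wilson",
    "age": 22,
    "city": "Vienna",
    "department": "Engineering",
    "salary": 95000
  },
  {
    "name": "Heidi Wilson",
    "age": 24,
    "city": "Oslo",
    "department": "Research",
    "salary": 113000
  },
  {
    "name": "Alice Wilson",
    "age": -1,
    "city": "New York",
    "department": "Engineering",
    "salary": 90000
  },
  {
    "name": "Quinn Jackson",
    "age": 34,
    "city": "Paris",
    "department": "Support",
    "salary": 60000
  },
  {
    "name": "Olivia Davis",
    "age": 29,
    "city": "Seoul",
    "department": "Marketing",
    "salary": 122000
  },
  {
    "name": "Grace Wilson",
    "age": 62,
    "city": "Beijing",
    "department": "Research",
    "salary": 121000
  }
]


Validating 7 records:
Rules: name non-empty, age > 0, salary > 0

  Row 1 (Liam Anderson): OK
  Row 2 (Carol Wilson): OK
  Row 3 (Heidi Wilson): OK
  Row 4 (Alice Wilson): negative age: -1
  Row 5 (Quinn Jackson): OK
  Row 6 (Olivia Davis): OK
  Row 7 (Grace Wilson): OK

Total errors: 1

1 errors


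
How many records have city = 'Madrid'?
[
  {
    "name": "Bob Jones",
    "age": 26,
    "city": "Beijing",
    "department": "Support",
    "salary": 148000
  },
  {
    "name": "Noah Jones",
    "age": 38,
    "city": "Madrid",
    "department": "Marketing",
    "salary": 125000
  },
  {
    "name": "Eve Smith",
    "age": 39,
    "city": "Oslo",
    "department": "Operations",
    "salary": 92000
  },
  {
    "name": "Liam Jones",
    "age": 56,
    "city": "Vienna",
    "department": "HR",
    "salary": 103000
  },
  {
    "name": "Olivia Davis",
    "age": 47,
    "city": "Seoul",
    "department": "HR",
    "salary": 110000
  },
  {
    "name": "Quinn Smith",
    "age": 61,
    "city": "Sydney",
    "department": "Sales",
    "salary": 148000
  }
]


Data: 6 records
Condition: city = 'Madrid'

Checking each record:
  Bob Jones: Beijing
  Noah Jones: Madrid MATCH
  Eve Smith: Oslo
  Liam Jones: Vienna
  Olivia Davis: Seoul
  Quinn Smith: Sydney

Count: 1

1


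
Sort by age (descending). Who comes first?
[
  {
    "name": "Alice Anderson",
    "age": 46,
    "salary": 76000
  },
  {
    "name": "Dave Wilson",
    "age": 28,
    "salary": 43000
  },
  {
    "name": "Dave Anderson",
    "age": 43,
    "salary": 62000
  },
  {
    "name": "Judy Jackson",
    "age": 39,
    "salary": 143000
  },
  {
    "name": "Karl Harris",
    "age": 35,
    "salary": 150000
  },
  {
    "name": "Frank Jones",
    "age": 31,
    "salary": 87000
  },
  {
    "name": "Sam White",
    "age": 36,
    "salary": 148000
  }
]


Sort by: age (descending)

Sorted order:
  1. Alice Anderson (age = 46)
  2. Dave Anderson (age = 43)
  3. Judy Jackson (age = 39)
  4. Sam White (age = 36)
  5. Karl Harris (age = 35)
  6. Frank Jones (age = 31)
  7. Dave Wilson (age = 28)

First: Alice Anderson

Alice Anderson


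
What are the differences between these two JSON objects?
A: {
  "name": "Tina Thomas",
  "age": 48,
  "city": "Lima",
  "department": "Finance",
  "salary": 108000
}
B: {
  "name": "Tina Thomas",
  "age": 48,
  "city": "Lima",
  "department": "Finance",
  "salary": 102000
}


Comparing each field (in key order):
  name: same
  age: same
  city: same
  department: same
  salary: DIFFERENT
Differences:
  salary: 108000 -> 102000

1 field(s) changed

1 change: salary


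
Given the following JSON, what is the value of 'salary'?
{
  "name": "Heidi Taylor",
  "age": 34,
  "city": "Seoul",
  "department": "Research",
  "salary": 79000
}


Looking up field 'salary'
Value: 79000

79000


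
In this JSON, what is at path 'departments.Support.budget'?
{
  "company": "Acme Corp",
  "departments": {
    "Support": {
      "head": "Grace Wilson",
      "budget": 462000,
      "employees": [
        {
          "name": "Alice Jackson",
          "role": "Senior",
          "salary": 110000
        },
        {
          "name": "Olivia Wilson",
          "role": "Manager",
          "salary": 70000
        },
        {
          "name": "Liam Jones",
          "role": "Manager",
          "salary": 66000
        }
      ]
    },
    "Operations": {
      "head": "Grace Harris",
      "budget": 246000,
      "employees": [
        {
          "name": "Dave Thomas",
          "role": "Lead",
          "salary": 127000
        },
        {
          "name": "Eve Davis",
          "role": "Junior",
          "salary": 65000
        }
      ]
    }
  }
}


Path: departments.Support.budget

Navigate:
  -> departments
  -> Support
  -> budget = 462000

462000


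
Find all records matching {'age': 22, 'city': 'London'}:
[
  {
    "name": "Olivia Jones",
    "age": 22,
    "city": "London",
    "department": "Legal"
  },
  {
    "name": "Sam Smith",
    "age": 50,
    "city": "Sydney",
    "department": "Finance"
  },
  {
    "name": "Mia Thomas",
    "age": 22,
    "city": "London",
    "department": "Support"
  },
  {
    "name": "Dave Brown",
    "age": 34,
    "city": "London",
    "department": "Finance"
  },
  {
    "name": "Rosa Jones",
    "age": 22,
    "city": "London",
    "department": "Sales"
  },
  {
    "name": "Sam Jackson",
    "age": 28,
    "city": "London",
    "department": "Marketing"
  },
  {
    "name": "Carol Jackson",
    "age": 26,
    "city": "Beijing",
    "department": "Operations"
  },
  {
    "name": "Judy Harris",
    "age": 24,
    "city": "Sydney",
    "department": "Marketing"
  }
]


Search criteria: {'age': 22, 'city': 'London'}

Checking 8 records:
  Olivia Jones: {age: 22, city: London} <-- MATCH
  Sam Smith: {age: 50, city: Sydney}
  Mia Thomas: {age: 22, city: London} <-- MATCH
  Dave Brown: {age: 34, city: London}
  Rosa Jones: {age: 22, city: London} <-- MATCH
  Sam Jackson: {age: 28, city: London}
  Carol Jackson: {age: 26, city: Beijing}
  Judy Harris: {age: 24, city: Sydney}

Matches: ["Olivia Jones", "Mia Thomas", "Rosa Jones"]

["Olivia Jones", "Mia Thomas", "Rosa Jones"]


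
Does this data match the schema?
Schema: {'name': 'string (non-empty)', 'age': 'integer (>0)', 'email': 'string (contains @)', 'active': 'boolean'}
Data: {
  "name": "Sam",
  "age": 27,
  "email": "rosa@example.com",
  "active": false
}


Validating each field against schema:
  name: OK (non-empty string)
  age: OK (positive integer)
  email: OK (string with @)
  active: OK (boolean)

Result: VALID

VALID


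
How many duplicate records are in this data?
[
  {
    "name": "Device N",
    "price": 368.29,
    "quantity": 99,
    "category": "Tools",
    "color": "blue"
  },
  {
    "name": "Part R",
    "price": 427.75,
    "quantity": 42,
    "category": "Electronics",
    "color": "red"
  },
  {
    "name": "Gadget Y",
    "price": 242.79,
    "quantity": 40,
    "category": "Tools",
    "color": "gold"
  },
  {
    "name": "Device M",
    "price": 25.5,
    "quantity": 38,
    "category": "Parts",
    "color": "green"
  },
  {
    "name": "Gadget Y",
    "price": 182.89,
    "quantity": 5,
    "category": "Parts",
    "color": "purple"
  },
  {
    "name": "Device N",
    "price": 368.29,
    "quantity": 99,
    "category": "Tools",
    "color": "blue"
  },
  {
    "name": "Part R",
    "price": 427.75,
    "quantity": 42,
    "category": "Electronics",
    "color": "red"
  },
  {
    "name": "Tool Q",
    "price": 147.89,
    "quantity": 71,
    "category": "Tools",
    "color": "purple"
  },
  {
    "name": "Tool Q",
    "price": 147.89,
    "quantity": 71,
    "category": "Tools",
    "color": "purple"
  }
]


Checking 9 records for duplicates:

  Row 1: Device N ($368.29, qty 99)
  Row 2: Part R ($427.75, qty 42)
  Row 3: Gadget Y ($242.79, qty 40)
  Row 4: Device M ($25.5, qty 38)
  Row 5: Gadget Y ($182.89, qty 5)
  Row 6: Device N ($368.29, qty 99) <-- DUPLICATE
  Row 7: Part R ($427.75, qty 42) <-- DUPLICATE
  Row 8: Tool Q ($147.89, qty 71)
  Row 9: Tool Q ($147.89, qty 71) <-- DUPLICATE

Duplicates found: 3
Unique records: 6

3 duplicates, 6 unique


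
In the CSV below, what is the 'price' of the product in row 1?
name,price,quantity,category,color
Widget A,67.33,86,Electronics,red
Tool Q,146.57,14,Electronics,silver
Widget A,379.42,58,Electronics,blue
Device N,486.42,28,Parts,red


Query: Row 1 ('Widget A'), column 'price'
Value: 67.33

67.33


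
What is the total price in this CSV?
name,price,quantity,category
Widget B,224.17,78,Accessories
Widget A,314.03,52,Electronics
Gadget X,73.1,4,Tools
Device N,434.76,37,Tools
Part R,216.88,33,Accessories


Computing total price:
Values: [224.17, 314.03, 73.1, 434.76, 216.88]
Sum = 1262.94

1262.94


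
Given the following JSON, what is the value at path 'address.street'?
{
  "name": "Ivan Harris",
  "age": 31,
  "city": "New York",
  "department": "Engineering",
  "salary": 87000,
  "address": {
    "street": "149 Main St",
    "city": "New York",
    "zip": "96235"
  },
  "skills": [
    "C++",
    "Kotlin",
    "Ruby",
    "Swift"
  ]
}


Query: address.street
Path: address -> street
Value: 149 Main St

149 Main St


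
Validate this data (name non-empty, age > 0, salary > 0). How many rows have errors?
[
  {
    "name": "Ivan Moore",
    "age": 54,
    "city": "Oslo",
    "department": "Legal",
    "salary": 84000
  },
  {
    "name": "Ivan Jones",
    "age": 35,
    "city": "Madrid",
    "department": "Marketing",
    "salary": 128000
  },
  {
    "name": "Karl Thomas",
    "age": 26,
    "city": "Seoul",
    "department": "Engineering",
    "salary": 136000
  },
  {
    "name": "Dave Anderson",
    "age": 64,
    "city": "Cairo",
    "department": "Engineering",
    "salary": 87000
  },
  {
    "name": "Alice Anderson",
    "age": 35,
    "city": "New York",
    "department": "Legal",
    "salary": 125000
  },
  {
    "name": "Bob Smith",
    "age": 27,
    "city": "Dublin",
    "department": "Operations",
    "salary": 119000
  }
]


Validating 6 records:
Rules: name non-empty, age > 0, salary > 0

  Row 1 (Ivan Moore): OK
  Row 2 (Ivan Jones): OK
  Row 3 (Karl Thomas): OK
  Row 4 (Dave Anderson): OK
  Row 5 (Alice Anderson): OK
  Row 6 (Bob Smith): OK

Total errors: 0

0 errors


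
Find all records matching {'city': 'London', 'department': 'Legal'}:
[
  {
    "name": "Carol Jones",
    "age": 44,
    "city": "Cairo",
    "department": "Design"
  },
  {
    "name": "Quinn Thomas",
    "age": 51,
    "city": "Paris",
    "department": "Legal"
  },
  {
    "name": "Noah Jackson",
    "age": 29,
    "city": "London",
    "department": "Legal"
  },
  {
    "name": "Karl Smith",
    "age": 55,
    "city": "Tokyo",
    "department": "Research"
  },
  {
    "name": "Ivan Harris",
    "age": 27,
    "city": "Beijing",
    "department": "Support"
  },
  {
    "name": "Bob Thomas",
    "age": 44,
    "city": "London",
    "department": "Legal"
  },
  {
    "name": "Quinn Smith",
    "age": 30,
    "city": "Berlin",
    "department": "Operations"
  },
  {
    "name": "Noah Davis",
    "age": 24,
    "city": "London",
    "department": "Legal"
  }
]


Search criteria: {'city': 'London', 'department': 'Legal'}

Checking 8 records:
  Carol Jones: {city: Cairo, department: Design}
  Quinn Thomas: {city: Paris, department: Legal}
  Noah Jackson: {city: London, department: Legal} <-- MATCH
  Karl Smith: {city: Tokyo, department: Research}
  Ivan Harris: {city: Beijing, department: Support}
  Bob Thomas: {city: London, department: Legal} <-- MATCH
  Quinn Smith: {city: Berlin, department: Operations}
  Noah Davis: {city: London, department: Legal} <-- MATCH

Matches: ["Noah Jackson", "Bob Thomas", "Noah Davis"]

["Noah Jackson", "Bob Thomas", "Noah Davis"]


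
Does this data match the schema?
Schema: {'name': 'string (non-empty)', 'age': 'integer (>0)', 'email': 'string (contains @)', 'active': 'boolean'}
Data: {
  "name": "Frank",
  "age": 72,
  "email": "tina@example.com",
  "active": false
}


Validating each field against schema:
  name: OK (non-empty string)
  age: OK (positive integer)
  email: OK (string with @)
  active: OK (boolean)

Result: VALID

VALID


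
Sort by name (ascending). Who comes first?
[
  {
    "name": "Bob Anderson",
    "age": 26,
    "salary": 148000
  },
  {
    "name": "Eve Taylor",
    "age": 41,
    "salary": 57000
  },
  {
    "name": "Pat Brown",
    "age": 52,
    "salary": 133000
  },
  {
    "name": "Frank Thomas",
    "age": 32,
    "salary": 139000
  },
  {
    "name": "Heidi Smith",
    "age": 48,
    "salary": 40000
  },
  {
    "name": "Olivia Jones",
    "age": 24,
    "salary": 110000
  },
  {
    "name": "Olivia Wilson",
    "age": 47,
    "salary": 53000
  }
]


Sort by: name (ascending)

Sorted order:
  1. Bob Anderson (name = Bob Anderson)
  2. Eve Taylor (name = Eve Taylor)
  3. Frank Thomas (name = Frank Thomas)
  4. Heidi Smith (name = Heidi Smith)
  5. Olivia Jones (name = Olivia Jones)
  6. Olivia Wilson (name = Olivia Wilson)
  7. Pat Brown (name = Pat Brown)

First: Bob Anderson

Bob Anderson


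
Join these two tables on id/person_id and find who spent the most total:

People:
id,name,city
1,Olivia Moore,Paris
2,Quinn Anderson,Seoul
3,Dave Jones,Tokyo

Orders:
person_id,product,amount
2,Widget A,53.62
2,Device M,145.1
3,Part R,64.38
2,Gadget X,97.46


Join on: people.id = orders.person_id

Joined rows:
  Quinn Anderson (Seoul) bought Widget A for $53.62
  Quinn Anderson (Seoul) bought Device M for $145.1
  Dave Jones (Tokyo) bought Part R for $64.38
  Quinn Anderson (Seoul) bought Gadget X for $97.46

Total per person:
  Quinn Anderson: $296.18
  Dave Jones: $64.38

Top spender: Quinn Anderson ($296.18)

Quinn Anderson ($296.18)


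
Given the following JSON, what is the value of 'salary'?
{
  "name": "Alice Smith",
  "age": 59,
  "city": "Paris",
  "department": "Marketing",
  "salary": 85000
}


Looking up field 'salary'
Value: 85000

85000


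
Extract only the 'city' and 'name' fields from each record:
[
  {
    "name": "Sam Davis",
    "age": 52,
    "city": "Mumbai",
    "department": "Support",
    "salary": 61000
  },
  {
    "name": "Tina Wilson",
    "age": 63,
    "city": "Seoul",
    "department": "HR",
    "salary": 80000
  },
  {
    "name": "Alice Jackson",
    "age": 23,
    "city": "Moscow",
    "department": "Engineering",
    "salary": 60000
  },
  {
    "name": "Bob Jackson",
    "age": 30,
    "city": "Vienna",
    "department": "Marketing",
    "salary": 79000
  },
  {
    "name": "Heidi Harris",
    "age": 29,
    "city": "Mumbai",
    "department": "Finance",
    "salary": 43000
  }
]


Original: 5 records with fields: name, age, city, department, salary
Keep: ['city', 'name']
Drop: ['age', 'department', 'salary']
Result: 5 records, 2 fields each

[
  {
    "city": "Mumbai",
    "name": "Sam Davis"
  },
  {
    "city": "Seoul",
    "name": "Tina Wilson"
  },
  {
    "city": "Moscow",
    "name": "Alice Jackson"
  },
  {
    "city": "Vienna",
    "name": "Bob Jackson"
  },
  {
    "city": "Mumbai",
    "name": "Heidi Harris"
  }
]


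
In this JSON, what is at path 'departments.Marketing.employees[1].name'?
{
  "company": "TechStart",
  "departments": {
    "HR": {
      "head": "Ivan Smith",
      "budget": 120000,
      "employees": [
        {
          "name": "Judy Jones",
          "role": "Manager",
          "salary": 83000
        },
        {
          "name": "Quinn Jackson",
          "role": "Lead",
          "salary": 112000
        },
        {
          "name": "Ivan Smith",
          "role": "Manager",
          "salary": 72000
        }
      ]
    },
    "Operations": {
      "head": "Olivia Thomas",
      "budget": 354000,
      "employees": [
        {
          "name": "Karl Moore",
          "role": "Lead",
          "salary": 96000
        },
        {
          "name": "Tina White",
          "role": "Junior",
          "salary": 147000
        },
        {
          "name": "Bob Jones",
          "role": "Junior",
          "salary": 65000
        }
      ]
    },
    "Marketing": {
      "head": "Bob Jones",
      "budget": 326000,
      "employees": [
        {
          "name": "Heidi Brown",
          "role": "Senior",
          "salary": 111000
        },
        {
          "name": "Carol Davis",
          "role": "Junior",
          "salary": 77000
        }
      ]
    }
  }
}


Path: departments.Marketing.employees[1].name

Navigate:
  -> departments
  -> Marketing
  -> employees[1].name = 'Carol Davis'

Carol Davis


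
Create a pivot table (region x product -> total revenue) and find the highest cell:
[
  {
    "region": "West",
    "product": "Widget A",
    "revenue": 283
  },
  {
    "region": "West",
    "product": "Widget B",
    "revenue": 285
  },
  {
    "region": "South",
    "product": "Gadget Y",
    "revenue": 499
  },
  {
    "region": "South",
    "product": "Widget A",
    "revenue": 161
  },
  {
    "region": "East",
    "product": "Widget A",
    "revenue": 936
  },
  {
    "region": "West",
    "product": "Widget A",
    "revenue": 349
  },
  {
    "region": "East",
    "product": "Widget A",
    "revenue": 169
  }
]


Pivot: region (rows) x product (columns) -> total revenue

     Gadget Y      Widget A      Widget B    
East             0          1105             0  
South          499           161             0  
West             0           632           285  

Highest: East / Widget A = $1105

East / Widget A = $1105


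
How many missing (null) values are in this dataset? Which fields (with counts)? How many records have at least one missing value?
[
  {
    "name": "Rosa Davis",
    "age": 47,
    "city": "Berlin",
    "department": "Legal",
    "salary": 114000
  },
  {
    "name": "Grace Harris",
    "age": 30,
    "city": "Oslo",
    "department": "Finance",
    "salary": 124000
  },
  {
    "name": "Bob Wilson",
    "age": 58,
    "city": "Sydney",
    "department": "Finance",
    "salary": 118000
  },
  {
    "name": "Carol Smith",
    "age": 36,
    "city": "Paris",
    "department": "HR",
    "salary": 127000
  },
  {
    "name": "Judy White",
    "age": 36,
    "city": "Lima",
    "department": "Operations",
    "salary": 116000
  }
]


Checking for missing (null) values in 5 records:

  Rosa Davis: complete
  Grace Harris: complete
  Bob Wilson: complete
  Carol Smith: complete
  Judy White: complete

Per field:
  name: 0 missing
  age: 0 missing
  city: 0 missing
  department: 0 missing
  salary: 0 missing

Total missing values: 0
Records with any missing: 0

0 missing values (none); 0 incomplete records


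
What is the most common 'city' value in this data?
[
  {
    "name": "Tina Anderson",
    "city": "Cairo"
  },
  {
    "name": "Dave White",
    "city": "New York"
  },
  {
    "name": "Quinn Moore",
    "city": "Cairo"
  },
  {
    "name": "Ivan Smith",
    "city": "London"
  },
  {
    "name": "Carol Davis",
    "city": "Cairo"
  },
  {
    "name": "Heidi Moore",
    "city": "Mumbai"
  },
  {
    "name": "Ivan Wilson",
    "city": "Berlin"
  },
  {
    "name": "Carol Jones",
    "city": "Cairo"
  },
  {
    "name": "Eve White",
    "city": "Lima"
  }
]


Counting 'city' values across 9 records:

  Cairo: 4 ####
  New York: 1 #
  London: 1 #
  Mumbai: 1 #
  Berlin: 1 #
  Lima: 1 #

Most common: Cairo (4 times)

Cairo (4 times)


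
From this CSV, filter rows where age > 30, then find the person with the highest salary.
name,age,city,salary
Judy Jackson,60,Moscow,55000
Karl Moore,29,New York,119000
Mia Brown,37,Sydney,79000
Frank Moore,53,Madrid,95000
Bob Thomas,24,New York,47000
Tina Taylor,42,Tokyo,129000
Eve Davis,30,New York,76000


Filter: age > 30
Sort by: salary (descending)

Filtered records (4):
  Tina Taylor, age 42, salary $129000
  Frank Moore, age 53, salary $95000
  Mia Brown, age 37, salary $79000
  Judy Jackson, age 60, salary $55000

Highest salary: Tina Taylor ($129000)

Tina Taylor


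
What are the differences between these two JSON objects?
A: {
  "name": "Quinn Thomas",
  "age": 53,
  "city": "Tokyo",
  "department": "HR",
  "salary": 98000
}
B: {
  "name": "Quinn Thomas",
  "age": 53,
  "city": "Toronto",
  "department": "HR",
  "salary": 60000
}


Comparing each field (in key order):
  name: same
  age: same
  city: DIFFERENT
  department: same
  salary: DIFFERENT
Differences:
  city: Tokyo -> Toronto
  salary: 98000 -> 60000

2 field(s) changed

2 changes: city, salary


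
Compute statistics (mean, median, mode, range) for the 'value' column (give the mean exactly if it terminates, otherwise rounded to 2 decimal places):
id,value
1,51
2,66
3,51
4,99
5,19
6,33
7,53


Data: [51, 66, 51, 99, 19, 33, 53]
Count: 7
Sum: 372
Mean: 372/7 ≈ 53.14 (rounded to 2 decimal places)
Sorted: [19, 33, 51, 51, 53, 66, 99]
Median: 51.0
Mode: 51 (2 times)
Range: 99 - 19 = 80
Min: 19, Max: 99

mean≈53.14, median=51.0, mode=51, range=80


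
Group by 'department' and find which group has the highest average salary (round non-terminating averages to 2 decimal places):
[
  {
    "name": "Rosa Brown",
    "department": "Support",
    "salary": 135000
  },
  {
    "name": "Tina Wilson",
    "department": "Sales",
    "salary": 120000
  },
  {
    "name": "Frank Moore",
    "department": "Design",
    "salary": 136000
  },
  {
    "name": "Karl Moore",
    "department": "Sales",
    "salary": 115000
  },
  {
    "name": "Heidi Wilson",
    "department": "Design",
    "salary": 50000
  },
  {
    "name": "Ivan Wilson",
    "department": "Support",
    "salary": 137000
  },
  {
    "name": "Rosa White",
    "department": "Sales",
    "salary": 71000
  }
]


Group by: department

Groups:
  Design: 2 people, avg salary = 186000/2 = $93000
  Sales: 3 people, avg salary = 306000/3 = $102000
  Support: 2 people, avg salary = 272000/2 = $136000

Highest average salary: Support ($136000)

Support ($136000)


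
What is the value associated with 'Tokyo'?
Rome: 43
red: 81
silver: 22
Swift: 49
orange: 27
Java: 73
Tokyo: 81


Looking up key 'Tokyo'
Value: 81

81


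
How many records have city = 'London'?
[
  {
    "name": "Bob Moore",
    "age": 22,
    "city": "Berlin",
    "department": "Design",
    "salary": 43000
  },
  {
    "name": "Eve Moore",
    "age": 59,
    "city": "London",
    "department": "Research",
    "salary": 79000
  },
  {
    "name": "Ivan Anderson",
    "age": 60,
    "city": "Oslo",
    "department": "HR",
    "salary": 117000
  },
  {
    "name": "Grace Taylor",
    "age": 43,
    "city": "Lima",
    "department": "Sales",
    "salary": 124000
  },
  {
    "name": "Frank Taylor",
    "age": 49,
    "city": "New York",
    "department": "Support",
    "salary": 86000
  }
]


Data: 5 records
Condition: city = 'London'

Checking each record:
  Bob Moore: Berlin
  Eve Moore: London MATCH
  Ivan Anderson: Oslo
  Grace Taylor: Lima
  Frank Taylor: New York

Count: 1

1


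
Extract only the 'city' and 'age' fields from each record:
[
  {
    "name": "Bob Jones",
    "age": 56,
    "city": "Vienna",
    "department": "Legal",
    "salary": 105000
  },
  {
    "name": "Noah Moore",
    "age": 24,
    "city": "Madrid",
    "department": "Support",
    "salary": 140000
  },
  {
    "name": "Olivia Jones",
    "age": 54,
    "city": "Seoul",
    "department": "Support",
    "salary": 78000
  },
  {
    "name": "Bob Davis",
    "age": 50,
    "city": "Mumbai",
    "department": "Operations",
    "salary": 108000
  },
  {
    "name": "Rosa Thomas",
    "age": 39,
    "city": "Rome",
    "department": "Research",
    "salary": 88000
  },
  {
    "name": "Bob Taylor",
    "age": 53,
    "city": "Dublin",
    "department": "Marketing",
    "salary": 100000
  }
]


Original: 6 records with fields: name, age, city, department, salary
Keep: ['city', 'age']
Drop: ['name', 'department', 'salary']
Result: 6 records, 2 fields each

[
  {
    "city": "Vienna",
    "age": 56
  },
  {
    "city": "Madrid",
    "age": 24
  },
  {
    "city": "Seoul",
    "age": 54
  },
  {
    "city": "Mumbai",
    "age": 50
  },
  {
    "city": "Rome",
    "age": 39
  },
  {
    "city": "Dublin",
    "age": 53
  }
]


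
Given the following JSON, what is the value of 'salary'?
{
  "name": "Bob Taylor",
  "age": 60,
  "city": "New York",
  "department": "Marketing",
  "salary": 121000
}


Looking up field 'salary'
Value: 121000

121000


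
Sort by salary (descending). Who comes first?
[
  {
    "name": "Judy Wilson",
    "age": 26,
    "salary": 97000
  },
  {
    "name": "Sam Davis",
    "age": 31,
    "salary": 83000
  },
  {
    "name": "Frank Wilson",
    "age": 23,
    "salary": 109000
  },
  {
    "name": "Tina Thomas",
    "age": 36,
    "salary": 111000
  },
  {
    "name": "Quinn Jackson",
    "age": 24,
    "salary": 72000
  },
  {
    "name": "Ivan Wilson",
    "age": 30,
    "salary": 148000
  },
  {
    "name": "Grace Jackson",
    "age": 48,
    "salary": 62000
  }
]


Sort by: salary (descending)

Sorted order:
  1. Ivan Wilson (salary = 148000)
  2. Tina Thomas (salary = 111000)
  3. Frank Wilson (salary = 109000)
  4. Judy Wilson (salary = 97000)
  5. Sam Davis (salary = 83000)
  6. Quinn Jackson (salary = 72000)
  7. Grace Jackson (salary = 62000)

First: Ivan Wilson

Ivan Wilson


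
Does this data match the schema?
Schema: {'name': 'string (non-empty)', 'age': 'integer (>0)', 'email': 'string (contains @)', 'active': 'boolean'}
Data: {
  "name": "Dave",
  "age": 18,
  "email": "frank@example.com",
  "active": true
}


Validating each field against schema:
  name: OK (non-empty string)
  age: OK (positive integer)
  email: OK (string with @)
  active: OK (boolean)

Result: VALID

VALID


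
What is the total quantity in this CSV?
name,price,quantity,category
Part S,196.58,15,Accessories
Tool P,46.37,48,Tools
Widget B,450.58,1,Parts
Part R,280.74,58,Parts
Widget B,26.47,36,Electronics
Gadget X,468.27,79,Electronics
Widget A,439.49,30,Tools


Computing total quantity:
Values: [15, 48, 1, 58, 36, 79, 30]
Sum = 267

267


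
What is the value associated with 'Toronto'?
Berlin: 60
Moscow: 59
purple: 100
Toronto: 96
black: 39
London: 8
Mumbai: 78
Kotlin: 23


Looking up key 'Toronto'
Value: 96

96


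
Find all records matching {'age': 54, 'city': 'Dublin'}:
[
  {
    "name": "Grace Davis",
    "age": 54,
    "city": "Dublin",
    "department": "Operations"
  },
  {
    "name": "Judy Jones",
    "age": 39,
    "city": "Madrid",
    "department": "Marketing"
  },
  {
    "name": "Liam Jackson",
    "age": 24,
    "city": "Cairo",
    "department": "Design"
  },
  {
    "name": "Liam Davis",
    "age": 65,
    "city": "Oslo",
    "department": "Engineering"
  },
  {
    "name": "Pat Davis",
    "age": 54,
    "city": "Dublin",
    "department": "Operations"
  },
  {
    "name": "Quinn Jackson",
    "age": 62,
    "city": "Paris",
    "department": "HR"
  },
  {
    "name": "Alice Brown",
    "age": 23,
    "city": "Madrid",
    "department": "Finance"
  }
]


Search criteria: {'age': 54, 'city': 'Dublin'}

Checking 7 records:
  Grace Davis: {age: 54, city: Dublin} <-- MATCH
  Judy Jones: {age: 39, city: Madrid}
  Liam Jackson: {age: 24, city: Cairo}
  Liam Davis: {age: 65, city: Oslo}
  Pat Davis: {age: 54, city: Dublin} <-- MATCH
  Quinn Jackson: {age: 62, city: Paris}
  Alice Brown: {age: 23, city: Madrid}

Matches: ["Grace Davis", "Pat Davis"]

["Grace Davis", "Pat Davis"]


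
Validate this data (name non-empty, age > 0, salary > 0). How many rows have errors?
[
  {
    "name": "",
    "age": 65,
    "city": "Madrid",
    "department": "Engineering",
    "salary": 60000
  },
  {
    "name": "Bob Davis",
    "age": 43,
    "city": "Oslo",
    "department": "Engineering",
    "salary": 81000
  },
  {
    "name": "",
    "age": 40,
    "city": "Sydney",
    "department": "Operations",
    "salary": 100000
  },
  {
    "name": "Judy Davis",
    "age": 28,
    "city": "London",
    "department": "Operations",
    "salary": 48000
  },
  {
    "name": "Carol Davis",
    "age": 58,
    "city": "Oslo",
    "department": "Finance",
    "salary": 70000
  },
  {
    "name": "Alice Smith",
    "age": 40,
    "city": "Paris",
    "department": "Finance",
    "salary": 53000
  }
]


Validating 6 records:
Rules: name non-empty, age > 0, salary > 0

  Row 1 (???): empty name
  Row 2 (Bob Davis): OK
  Row 3 (???): empty name
  Row 4 (Judy Davis): OK
  Row 5 (Carol Davis): OK
  Row 6 (Alice Smith): OK

Total errors: 2

2 errors


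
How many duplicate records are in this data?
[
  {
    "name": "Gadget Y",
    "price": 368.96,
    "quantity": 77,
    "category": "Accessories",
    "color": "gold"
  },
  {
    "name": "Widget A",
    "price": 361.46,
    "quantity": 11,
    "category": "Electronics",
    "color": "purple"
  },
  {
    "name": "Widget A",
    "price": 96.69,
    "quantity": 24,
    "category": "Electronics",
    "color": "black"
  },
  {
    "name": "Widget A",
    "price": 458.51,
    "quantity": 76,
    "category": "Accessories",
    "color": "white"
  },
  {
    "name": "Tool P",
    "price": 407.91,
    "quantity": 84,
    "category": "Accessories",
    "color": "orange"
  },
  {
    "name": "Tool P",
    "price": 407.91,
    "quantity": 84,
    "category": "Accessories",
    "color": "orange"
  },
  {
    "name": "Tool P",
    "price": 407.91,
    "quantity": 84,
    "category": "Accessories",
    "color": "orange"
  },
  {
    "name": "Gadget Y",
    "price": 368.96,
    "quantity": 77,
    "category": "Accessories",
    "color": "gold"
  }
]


Checking 8 records for duplicates:

  Row 1: Gadget Y ($368.96, qty 77)
  Row 2: Widget A ($361.46, qty 11)
  Row 3: Widget A ($96.69, qty 24)
  Row 4: Widget A ($458.51, qty 76)
  Row 5: Tool P ($407.91, qty 84)
  Row 6: Tool P ($407.91, qty 84) <-- DUPLICATE
  Row 7: Tool P ($407.91, qty 84) <-- DUPLICATE
  Row 8: Gadget Y ($368.96, qty 77) <-- DUPLICATE

Duplicates found: 3
Unique records: 5

3 duplicates, 5 unique


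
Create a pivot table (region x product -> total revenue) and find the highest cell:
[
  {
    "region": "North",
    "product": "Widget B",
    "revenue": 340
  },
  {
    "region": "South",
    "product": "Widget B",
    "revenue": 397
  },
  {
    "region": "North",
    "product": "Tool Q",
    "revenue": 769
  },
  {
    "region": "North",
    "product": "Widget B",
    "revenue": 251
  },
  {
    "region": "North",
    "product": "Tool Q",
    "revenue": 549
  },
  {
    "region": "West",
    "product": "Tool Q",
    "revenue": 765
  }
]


Pivot: region (rows) x product (columns) -> total revenue

     Tool Q        Widget B    
North         1318           591  
South            0           397  
West           765             0  

Highest: North / Tool Q = $1318

North / Tool Q = $1318


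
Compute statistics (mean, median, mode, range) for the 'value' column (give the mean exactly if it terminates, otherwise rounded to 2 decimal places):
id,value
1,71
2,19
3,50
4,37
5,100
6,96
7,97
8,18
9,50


Data: [71, 19, 50, 37, 100, 96, 97, 18, 50]
Count: 9
Sum: 538
Mean: 538/9 ≈ 59.78 (rounded to 2 decimal places)
Sorted: [18, 19, 37, 50, 50, 71, 96, 97, 100]
Median: 50.0
Mode: 50 (2 times)
Range: 100 - 18 = 82
Min: 18, Max: 100

mean≈59.78, median=50.0, mode=50, range=82


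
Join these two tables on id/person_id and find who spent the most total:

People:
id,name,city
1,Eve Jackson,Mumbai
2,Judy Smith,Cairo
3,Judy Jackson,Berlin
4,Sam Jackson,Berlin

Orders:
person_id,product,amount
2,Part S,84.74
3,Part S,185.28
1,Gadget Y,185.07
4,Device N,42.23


Join on: people.id = orders.person_id

Joined rows:
  Judy Smith (Cairo) bought Part S for $84.74
  Judy Jackson (Berlin) bought Part S for $185.28
  Eve Jackson (Mumbai) bought Gadget Y for $185.07
  Sam Jackson (Berlin) bought Device N for $42.23

Total per person:
  Judy Jackson: $185.28
  Eve Jackson: $185.07
  Judy Smith: $84.74
  Sam Jackson: $42.23

Top spender: Judy Jackson ($185.28)

Judy Jackson ($185.28)


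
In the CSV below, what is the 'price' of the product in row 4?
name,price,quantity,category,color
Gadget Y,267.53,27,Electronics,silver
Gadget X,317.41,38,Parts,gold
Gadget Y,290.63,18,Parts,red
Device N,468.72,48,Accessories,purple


Query: Row 4 ('Device N'), column 'price'
Value: 468.72

468.72


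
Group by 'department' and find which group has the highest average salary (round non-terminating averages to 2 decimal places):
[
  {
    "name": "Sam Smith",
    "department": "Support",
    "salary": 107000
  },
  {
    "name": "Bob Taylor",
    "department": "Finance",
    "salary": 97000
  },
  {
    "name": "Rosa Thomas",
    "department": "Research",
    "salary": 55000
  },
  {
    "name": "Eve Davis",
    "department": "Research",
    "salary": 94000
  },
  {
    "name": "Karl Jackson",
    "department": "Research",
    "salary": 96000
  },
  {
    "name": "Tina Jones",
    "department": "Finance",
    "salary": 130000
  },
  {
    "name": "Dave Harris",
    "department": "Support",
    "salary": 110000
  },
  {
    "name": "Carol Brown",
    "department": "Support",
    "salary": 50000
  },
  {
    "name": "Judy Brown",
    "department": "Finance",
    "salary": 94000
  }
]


Group by: department

Groups:
  Finance: 3 people, avg salary = 321000/3 = $107000
  Research: 3 people, avg salary = 245000/3 ≈ $81666.67
  Support: 3 people, avg salary = 267000/3 = $89000

Highest average salary: Finance ($107000)

Finance ($107000)


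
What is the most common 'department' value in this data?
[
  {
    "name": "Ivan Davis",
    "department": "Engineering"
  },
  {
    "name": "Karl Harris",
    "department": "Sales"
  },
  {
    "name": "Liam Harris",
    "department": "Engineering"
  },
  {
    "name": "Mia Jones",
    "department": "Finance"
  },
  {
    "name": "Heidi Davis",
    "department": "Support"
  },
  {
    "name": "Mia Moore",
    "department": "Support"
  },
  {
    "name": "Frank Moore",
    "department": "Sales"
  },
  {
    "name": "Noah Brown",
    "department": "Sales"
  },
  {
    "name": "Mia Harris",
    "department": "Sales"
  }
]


Counting 'department' values across 9 records:

  Sales: 4 ####
  Engineering: 2 ##
  Support: 2 ##
  Finance: 1 #

Most common: Sales (4 times)

Sales (4 times)


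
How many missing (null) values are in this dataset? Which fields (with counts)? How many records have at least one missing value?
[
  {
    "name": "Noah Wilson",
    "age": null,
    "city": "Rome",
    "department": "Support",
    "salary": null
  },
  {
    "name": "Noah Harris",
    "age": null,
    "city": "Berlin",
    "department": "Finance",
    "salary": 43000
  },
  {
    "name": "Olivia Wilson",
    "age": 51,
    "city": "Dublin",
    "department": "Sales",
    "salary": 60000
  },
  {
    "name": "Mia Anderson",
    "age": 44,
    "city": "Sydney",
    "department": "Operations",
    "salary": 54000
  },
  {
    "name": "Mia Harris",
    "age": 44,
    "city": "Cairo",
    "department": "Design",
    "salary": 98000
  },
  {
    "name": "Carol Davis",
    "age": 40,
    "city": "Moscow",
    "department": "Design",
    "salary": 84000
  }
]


Checking for missing (null) values in 6 records:

  Noah Wilson: age, salary
  Noah Harris: age
  Olivia Wilson: complete
  Mia Anderson: complete
  Mia Harris: complete
  Carol Davis: complete

Per field:
  name: 0 missing
  age: 2 missing
  city: 0 missing
  department: 0 missing
  salary: 1 missing

Total missing values: 3
Records with any missing: 2

3 missing values (age: 2, salary: 1); 2 incomplete records


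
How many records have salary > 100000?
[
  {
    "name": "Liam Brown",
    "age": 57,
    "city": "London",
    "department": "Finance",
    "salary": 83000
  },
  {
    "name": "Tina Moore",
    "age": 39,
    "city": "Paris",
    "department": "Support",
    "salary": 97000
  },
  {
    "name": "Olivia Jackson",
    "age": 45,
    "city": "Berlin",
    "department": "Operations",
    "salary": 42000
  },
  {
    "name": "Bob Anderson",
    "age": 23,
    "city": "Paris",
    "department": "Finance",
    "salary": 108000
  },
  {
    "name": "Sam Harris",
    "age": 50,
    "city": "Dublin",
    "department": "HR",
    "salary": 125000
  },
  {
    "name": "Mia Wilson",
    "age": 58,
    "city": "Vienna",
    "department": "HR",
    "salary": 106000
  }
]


Data: 6 records
Condition: salary > 100000

Checking each record:
  Liam Brown: 83000
  Tina Moore: 97000
  Olivia Jackson: 42000
  Bob Anderson: 108000 MATCH
  Sam Harris: 125000 MATCH
  Mia Wilson: 106000 MATCH

Count: 3

3


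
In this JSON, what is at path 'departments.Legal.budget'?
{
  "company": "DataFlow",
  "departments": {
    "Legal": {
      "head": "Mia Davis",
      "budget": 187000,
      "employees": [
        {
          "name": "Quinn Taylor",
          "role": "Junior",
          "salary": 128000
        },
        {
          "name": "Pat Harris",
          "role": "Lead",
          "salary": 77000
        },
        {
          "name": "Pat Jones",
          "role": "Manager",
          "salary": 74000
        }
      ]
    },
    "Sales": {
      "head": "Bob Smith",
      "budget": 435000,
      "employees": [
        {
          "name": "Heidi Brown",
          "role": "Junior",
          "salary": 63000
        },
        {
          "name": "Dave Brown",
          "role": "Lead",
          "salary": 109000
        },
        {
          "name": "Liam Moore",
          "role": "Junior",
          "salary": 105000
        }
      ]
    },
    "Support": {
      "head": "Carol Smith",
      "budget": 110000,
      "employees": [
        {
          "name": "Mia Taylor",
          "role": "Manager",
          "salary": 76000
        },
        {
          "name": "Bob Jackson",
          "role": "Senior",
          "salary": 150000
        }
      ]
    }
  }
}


Path: departments.Legal.budget

Navigate:
  -> departments
  -> Legal
  -> budget = 187000

187000


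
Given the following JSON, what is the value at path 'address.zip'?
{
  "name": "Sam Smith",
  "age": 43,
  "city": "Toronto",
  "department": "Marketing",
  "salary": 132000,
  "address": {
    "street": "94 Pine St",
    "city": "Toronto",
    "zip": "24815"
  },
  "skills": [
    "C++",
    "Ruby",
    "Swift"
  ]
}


Query: address.zip
Path: address -> zip
Value: 24815

24815


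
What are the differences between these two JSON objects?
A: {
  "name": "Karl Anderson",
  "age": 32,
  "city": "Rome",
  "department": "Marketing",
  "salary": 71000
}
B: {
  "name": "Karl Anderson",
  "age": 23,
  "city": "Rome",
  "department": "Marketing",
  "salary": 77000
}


Comparing each field (in key order):
  name: same
  age: DIFFERENT
  city: same
  department: same
  salary: DIFFERENT
Differences:
  age: 32 -> 23
  salary: 71000 -> 77000

2 field(s) changed

2 changes: age, salary


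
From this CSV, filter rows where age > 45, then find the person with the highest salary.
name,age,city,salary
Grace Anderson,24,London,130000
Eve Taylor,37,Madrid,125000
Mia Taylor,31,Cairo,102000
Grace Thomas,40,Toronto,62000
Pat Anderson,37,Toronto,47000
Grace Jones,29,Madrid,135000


Filter: age > 45
Sort by: salary (descending)

Filtered records (0):

No records match the filter.

None


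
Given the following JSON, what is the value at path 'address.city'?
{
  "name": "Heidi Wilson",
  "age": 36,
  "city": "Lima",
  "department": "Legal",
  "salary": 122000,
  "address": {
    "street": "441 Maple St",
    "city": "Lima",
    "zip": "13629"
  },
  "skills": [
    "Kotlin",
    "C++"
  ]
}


Query: address.city
Path: address -> city
Value: Lima

Lima


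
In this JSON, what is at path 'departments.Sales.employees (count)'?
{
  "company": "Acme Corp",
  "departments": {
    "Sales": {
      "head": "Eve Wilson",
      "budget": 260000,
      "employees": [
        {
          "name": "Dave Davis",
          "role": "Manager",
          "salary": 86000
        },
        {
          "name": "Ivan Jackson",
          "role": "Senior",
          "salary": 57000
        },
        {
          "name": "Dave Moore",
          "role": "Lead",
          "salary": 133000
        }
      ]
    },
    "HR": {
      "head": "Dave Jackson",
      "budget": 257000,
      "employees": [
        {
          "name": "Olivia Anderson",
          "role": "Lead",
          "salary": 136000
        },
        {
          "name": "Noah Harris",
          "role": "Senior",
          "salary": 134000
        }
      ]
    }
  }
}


Path: departments.Sales.employees (count)

Navigate:
  -> departments
  -> Sales
  -> employees (array, length 3)

3
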